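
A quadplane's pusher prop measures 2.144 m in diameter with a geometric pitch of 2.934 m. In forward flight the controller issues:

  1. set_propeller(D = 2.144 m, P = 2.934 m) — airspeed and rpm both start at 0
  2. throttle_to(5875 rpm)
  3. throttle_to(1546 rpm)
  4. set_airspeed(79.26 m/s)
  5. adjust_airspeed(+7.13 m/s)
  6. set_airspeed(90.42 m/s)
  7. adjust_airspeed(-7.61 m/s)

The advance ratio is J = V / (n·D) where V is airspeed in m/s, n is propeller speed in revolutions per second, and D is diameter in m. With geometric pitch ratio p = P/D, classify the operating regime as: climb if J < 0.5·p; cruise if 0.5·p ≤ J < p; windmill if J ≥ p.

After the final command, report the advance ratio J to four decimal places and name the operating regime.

J = 1.4990, regime = windmill

set_propeller: D = 2.144 m, P = 2.934 m (p = P/D = 1.368470); state ← (V=0, rpm=0)
throttle_to(5875): rpm ← 5875
throttle_to(1546): rpm ← 1546
set_airspeed(79.26): V ← 79.26 m/s
adjust_airspeed(+7.13): V ← 79.26 +7.13 = 86.39 m/s
set_airspeed(90.42): V ← 90.42 m/s
adjust_airspeed(-7.61): V ← 90.42 -7.61 = 82.81 m/s
final state: V = 82.81 m/s, rpm = 1546 → n = rpm/60 = 25.766667 rev/s
J = V / (n·D) = 82.81 / (25.766667 × 2.144) = 1.498994
regime bands: climb J<0.6842 | cruise [0.6842, 1.3685) | windmill J≥1.3685
J = 1.4990 → windmill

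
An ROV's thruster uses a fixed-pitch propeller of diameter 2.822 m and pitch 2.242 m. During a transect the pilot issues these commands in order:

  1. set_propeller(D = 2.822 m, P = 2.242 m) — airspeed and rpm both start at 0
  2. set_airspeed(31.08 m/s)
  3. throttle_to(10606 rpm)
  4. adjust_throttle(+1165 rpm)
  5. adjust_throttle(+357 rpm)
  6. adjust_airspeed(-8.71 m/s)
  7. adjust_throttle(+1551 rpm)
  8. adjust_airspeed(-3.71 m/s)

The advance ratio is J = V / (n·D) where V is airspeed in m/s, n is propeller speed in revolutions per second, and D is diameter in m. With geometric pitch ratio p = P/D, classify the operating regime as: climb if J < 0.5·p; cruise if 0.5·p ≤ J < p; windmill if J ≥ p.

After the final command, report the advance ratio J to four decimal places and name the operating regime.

J = 0.0290, regime = climb

set_propeller: D = 2.822 m, P = 2.242 m (p = P/D = 0.794472); state ← (V=0, rpm=0)
set_airspeed(31.08): V ← 31.08 m/s
throttle_to(10606): rpm ← 10606
adjust_throttle(+1165): rpm ← 10606 +1165 = 11771
adjust_throttle(+357): rpm ← 11771 +357 = 12128
adjust_airspeed(-8.71): V ← 31.08 -8.71 = 22.37 m/s
adjust_throttle(+1551): rpm ← 12128 +1551 = 13679
adjust_airspeed(-3.71): V ← 22.37 -3.71 = 18.66 m/s
final state: V = 18.66 m/s, rpm = 13679 → n = rpm/60 = 227.983333 rev/s
J = V / (n·D) = 18.66 / (227.983333 × 2.822) = 0.029004
regime bands: climb J<0.3972 | cruise [0.3972, 0.7945) | windmill J≥0.7945
J = 0.0290 → climb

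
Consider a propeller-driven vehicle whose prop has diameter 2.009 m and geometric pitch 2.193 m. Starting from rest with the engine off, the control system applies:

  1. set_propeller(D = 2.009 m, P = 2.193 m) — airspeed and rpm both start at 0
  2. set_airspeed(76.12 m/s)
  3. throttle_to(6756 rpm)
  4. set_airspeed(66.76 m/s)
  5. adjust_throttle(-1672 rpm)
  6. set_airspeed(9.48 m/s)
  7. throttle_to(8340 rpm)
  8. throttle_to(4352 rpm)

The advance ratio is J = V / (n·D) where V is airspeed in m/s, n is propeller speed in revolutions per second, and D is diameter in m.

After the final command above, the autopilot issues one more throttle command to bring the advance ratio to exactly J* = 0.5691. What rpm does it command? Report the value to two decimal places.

set_propeller: D = 2.009 m, P = 2.193 m (p = P/D = 1.091588); state ← (V=0, rpm=0)
set_airspeed(76.12): V ← 76.12 m/s
throttle_to(6756): rpm ← 6756
set_airspeed(66.76): V ← 66.76 m/s
adjust_throttle(-1672): rpm ← 6756 -1672 = 5084
set_airspeed(9.48): V ← 9.48 m/s
throttle_to(8340): rpm ← 8340
throttle_to(4352): rpm ← 4352
final state: V = 9.48 m/s, rpm = 4352 → n = rpm/60 = 72.533333 rev/s
target J* = 0.5691; solve J* = V/(n·D) for n: n = V/(J*·D) = 9.48/(0.5691 × 2.009) = 8.291628 rev/s
rpm = 60·n = 497.497686

rpm = 497.50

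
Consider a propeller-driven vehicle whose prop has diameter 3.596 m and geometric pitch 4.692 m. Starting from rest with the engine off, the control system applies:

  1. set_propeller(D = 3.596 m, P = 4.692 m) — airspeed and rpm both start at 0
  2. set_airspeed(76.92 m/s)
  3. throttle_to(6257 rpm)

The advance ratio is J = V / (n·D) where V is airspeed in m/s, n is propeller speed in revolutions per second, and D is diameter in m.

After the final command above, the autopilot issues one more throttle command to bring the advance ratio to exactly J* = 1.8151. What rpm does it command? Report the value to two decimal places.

rpm = 707.08

set_propeller: D = 3.596 m, P = 4.692 m (p = P/D = 1.304783); state ← (V=0, rpm=0)
set_airspeed(76.92): V ← 76.92 m/s
throttle_to(6257): rpm ← 6257
final state: V = 76.92 m/s, rpm = 6257 → n = rpm/60 = 104.283333 rev/s
target J* = 1.8151; solve J* = V/(n·D) for n: n = V/(J*·D) = 76.92/(1.8151 × 3.596) = 11.784714 rev/s
rpm = 60·n = 707.082821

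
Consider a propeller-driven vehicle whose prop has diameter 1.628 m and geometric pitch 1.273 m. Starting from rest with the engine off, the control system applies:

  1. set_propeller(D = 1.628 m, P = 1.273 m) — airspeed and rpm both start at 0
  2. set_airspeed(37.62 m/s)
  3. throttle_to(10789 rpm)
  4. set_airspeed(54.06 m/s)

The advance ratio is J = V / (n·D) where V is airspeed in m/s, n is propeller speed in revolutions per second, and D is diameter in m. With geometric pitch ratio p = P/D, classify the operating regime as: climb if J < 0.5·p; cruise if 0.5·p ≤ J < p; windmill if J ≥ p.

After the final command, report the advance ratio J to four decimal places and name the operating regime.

J = 0.1847, regime = climb

set_propeller: D = 1.628 m, P = 1.273 m (p = P/D = 0.781941); state ← (V=0, rpm=0)
set_airspeed(37.62): V ← 37.62 m/s
throttle_to(10789): rpm ← 10789
set_airspeed(54.06): V ← 54.06 m/s
final state: V = 54.06 m/s, rpm = 10789 → n = rpm/60 = 179.816667 rev/s
J = V / (n·D) = 54.06 / (179.816667 × 1.628) = 0.184668
regime bands: climb J<0.3910 | cruise [0.3910, 0.7819) | windmill J≥0.7819
J = 0.1847 → climb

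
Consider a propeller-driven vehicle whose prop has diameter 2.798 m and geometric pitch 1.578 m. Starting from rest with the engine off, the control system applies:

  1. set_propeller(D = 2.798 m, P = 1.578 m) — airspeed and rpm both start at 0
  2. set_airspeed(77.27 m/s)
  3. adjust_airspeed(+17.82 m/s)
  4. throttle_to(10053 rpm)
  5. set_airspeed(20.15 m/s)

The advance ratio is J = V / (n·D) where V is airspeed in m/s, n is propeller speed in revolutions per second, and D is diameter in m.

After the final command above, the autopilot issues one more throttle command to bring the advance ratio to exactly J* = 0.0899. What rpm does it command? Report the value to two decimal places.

rpm = 4806.39

set_propeller: D = 2.798 m, P = 1.578 m (p = P/D = 0.563974); state ← (V=0, rpm=0)
set_airspeed(77.27): V ← 77.27 m/s
adjust_airspeed(+17.82): V ← 77.27 +17.82 = 95.09 m/s
throttle_to(10053): rpm ← 10053
set_airspeed(20.15): V ← 20.15 m/s
final state: V = 20.15 m/s, rpm = 10053 → n = rpm/60 = 167.550000 rev/s
target J* = 0.0899; solve J* = V/(n·D) for n: n = V/(J*·D) = 20.15/(0.0899 × 2.798) = 80.106480 rev/s
rpm = 60·n = 4806.388800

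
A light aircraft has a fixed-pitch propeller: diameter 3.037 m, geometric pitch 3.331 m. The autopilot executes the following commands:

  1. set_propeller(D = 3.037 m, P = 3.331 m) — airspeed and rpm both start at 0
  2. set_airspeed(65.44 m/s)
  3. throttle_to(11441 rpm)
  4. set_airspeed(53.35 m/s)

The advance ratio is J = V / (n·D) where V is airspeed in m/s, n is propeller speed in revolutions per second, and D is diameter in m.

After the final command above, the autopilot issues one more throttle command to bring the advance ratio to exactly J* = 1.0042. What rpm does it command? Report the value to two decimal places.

set_propeller: D = 3.037 m, P = 3.331 m (p = P/D = 1.096806); state ← (V=0, rpm=0)
set_airspeed(65.44): V ← 65.44 m/s
throttle_to(11441): rpm ← 11441
set_airspeed(53.35): V ← 53.35 m/s
final state: V = 53.35 m/s, rpm = 11441 → n = rpm/60 = 190.683333 rev/s
target J* = 1.0042; solve J* = V/(n·D) for n: n = V/(J*·D) = 53.35/(1.0042 × 3.037) = 17.493206 rev/s
rpm = 60·n = 1049.592371

rpm = 1049.59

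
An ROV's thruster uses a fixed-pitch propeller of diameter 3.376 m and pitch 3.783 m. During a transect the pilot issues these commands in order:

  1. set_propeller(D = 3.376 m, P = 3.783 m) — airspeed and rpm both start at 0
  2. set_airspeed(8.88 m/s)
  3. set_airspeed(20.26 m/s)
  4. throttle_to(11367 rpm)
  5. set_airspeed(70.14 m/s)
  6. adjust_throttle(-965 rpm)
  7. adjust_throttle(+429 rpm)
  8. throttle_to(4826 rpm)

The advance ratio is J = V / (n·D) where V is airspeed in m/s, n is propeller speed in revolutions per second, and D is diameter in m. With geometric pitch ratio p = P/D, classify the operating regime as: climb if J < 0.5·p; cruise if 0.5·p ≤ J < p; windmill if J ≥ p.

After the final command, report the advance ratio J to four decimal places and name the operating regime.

J = 0.2583, regime = climb

set_propeller: D = 3.376 m, P = 3.783 m (p = P/D = 1.120557); state ← (V=0, rpm=0)
set_airspeed(8.88): V ← 8.88 m/s
set_airspeed(20.26): V ← 20.26 m/s
throttle_to(11367): rpm ← 11367
set_airspeed(70.14): V ← 70.14 m/s
adjust_throttle(-965): rpm ← 11367 -965 = 10402
adjust_throttle(+429): rpm ← 10402 +429 = 10831
throttle_to(4826): rpm ← 4826
final state: V = 70.14 m/s, rpm = 4826 → n = rpm/60 = 80.433333 rev/s
J = V / (n·D) = 70.14 / (80.433333 × 3.376) = 0.258302
regime bands: climb J<0.5603 | cruise [0.5603, 1.1206) | windmill J≥1.1206
J = 0.2583 → climb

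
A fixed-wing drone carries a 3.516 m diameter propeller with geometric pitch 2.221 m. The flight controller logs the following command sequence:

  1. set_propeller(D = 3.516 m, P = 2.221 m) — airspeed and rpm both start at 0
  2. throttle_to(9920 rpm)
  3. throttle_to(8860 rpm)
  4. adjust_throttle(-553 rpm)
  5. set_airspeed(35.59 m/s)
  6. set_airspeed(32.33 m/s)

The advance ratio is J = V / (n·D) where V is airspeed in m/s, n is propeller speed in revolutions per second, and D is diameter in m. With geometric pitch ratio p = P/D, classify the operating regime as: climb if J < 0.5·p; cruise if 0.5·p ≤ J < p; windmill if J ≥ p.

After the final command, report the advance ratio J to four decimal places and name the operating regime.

set_propeller: D = 3.516 m, P = 2.221 m (p = P/D = 0.631684); state ← (V=0, rpm=0)
throttle_to(9920): rpm ← 9920
throttle_to(8860): rpm ← 8860
adjust_throttle(-553): rpm ← 8860 -553 = 8307
set_airspeed(35.59): V ← 35.59 m/s
set_airspeed(32.33): V ← 32.33 m/s
final state: V = 32.33 m/s, rpm = 8307 → n = rpm/60 = 138.450000 rev/s
J = V / (n·D) = 32.33 / (138.450000 × 3.516) = 0.066415
regime bands: climb J<0.3158 | cruise [0.3158, 0.6317) | windmill J≥0.6317
J = 0.0664 → climb

J = 0.0664, regime = climb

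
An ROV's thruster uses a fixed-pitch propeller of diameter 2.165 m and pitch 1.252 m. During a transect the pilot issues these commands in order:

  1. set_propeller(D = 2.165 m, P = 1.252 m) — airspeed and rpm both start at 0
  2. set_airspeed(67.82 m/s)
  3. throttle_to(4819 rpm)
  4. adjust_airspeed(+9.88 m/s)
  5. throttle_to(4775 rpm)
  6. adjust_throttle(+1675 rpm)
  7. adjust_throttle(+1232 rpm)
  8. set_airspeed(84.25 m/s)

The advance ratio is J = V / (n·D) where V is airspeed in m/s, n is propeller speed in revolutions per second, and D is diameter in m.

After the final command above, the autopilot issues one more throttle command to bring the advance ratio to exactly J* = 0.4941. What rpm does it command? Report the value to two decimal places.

set_propeller: D = 2.165 m, P = 1.252 m (p = P/D = 0.578291); state ← (V=0, rpm=0)
set_airspeed(67.82): V ← 67.82 m/s
throttle_to(4819): rpm ← 4819
adjust_airspeed(+9.88): V ← 67.82 +9.88 = 77.7 m/s
throttle_to(4775): rpm ← 4775
adjust_throttle(+1675): rpm ← 4775 +1675 = 6450
adjust_throttle(+1232): rpm ← 6450 +1232 = 7682
set_airspeed(84.25): V ← 84.25 m/s
final state: V = 84.25 m/s, rpm = 7682 → n = rpm/60 = 128.033333 rev/s
target J* = 0.4941; solve J* = V/(n·D) for n: n = V/(J*·D) = 84.25/(0.4941 × 2.165) = 78.758449 rev/s
rpm = 60·n = 4725.506940

rpm = 4725.51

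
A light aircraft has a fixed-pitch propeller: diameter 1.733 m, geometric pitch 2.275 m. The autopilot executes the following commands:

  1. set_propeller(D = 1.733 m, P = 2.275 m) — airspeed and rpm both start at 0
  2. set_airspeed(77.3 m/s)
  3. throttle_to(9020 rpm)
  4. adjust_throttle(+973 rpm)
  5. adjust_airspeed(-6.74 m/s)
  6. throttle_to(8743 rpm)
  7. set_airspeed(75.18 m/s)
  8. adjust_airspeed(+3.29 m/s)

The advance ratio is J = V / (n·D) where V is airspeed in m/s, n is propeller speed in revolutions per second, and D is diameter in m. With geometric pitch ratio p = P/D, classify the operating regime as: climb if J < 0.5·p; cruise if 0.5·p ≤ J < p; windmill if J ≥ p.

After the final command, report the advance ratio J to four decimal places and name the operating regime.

set_propeller: D = 1.733 m, P = 2.275 m (p = P/D = 1.312752); state ← (V=0, rpm=0)
set_airspeed(77.3): V ← 77.3 m/s
throttle_to(9020): rpm ← 9020
adjust_throttle(+973): rpm ← 9020 +973 = 9993
adjust_airspeed(-6.74): V ← 77.3 -6.74 = 70.56 m/s
throttle_to(8743): rpm ← 8743
set_airspeed(75.18): V ← 75.18 m/s
adjust_airspeed(+3.29): V ← 75.18 +3.29 = 78.47 m/s
final state: V = 78.47 m/s, rpm = 8743 → n = rpm/60 = 145.716667 rev/s
J = V / (n·D) = 78.47 / (145.716667 × 1.733) = 0.310739
regime bands: climb J<0.6564 | cruise [0.6564, 1.3128) | windmill J≥1.3128
J = 0.3107 → climb

J = 0.3107, regime = climb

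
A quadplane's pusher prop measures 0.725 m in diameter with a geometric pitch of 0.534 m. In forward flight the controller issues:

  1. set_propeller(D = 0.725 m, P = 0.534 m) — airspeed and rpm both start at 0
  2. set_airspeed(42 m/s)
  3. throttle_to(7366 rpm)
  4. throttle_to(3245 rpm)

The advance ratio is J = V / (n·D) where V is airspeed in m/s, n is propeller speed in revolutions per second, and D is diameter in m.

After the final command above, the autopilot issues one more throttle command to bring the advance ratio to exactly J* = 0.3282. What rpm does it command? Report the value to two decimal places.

rpm = 10590.68

set_propeller: D = 0.725 m, P = 0.534 m (p = P/D = 0.736552); state ← (V=0, rpm=0)
set_airspeed(42): V ← 42 m/s
throttle_to(7366): rpm ← 7366
throttle_to(3245): rpm ← 3245
final state: V = 42 m/s, rpm = 3245 → n = rpm/60 = 54.083333 rev/s
target J* = 0.3282; solve J* = V/(n·D) for n: n = V/(J*·D) = 42/(0.3282 × 0.725) = 176.511379 rev/s
rpm = 60·n = 10590.682721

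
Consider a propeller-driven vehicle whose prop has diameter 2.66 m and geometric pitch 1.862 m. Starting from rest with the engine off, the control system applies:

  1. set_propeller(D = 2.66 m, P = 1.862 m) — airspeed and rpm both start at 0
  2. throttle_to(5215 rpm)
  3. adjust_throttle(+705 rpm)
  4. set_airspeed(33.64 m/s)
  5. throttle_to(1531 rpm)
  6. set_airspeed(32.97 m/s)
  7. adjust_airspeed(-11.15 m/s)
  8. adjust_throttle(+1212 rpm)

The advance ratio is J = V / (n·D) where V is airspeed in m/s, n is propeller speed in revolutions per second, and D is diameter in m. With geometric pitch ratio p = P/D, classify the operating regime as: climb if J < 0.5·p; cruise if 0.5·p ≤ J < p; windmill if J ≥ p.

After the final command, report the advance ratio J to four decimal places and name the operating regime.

J = 0.1794, regime = climb

set_propeller: D = 2.66 m, P = 1.862 m (p = P/D = 0.700000); state ← (V=0, rpm=0)
throttle_to(5215): rpm ← 5215
adjust_throttle(+705): rpm ← 5215 +705 = 5920
set_airspeed(33.64): V ← 33.64 m/s
throttle_to(1531): rpm ← 1531
set_airspeed(32.97): V ← 32.97 m/s
adjust_airspeed(-11.15): V ← 32.97 -11.15 = 21.82 m/s
adjust_throttle(+1212): rpm ← 1531 +1212 = 2743
final state: V = 21.82 m/s, rpm = 2743 → n = rpm/60 = 45.716667 rev/s
J = V / (n·D) = 21.82 / (45.716667 × 2.66) = 0.179431
regime bands: climb J<0.3500 | cruise [0.3500, 0.7000) | windmill J≥0.7000
J = 0.1794 → climb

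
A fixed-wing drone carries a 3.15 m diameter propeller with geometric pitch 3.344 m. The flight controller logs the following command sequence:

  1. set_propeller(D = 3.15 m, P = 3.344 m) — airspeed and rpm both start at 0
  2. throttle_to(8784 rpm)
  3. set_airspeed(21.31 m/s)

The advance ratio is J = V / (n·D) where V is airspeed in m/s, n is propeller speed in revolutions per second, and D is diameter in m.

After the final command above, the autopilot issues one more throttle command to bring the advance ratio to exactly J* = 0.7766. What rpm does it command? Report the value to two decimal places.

set_propeller: D = 3.15 m, P = 3.344 m (p = P/D = 1.061587); state ← (V=0, rpm=0)
throttle_to(8784): rpm ← 8784
set_airspeed(21.31): V ← 21.31 m/s
final state: V = 21.31 m/s, rpm = 8784 → n = rpm/60 = 146.400000 rev/s
target J* = 0.7766; solve J* = V/(n·D) for n: n = V/(J*·D) = 21.31/(0.7766 × 3.15) = 8.711150 rev/s
rpm = 60·n = 522.669021

rpm = 522.67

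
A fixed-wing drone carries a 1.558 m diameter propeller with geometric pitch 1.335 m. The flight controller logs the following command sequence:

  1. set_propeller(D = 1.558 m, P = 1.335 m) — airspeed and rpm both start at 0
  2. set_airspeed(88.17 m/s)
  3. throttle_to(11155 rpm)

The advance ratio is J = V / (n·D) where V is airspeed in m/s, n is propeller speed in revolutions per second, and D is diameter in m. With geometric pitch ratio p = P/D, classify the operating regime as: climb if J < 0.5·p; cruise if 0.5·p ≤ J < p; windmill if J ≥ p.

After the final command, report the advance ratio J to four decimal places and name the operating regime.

set_propeller: D = 1.558 m, P = 1.335 m (p = P/D = 0.856868); state ← (V=0, rpm=0)
set_airspeed(88.17): V ← 88.17 m/s
throttle_to(11155): rpm ← 11155
final state: V = 88.17 m/s, rpm = 11155 → n = rpm/60 = 185.916667 rev/s
J = V / (n·D) = 88.17 / (185.916667 × 1.558) = 0.304393
regime bands: climb J<0.4284 | cruise [0.4284, 0.8569) | windmill J≥0.8569
J = 0.3044 → climb

J = 0.3044, regime = climb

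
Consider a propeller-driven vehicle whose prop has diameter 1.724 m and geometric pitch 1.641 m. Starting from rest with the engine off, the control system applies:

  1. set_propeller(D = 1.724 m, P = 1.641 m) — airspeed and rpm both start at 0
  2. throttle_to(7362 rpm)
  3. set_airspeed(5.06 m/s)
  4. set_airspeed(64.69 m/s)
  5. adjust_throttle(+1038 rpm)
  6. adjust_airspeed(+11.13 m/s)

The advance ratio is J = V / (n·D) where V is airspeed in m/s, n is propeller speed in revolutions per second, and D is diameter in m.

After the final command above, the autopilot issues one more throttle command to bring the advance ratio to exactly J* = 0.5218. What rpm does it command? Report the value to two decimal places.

set_propeller: D = 1.724 m, P = 1.641 m (p = P/D = 0.951856); state ← (V=0, rpm=0)
throttle_to(7362): rpm ← 7362
set_airspeed(5.06): V ← 5.06 m/s
set_airspeed(64.69): V ← 64.69 m/s
adjust_throttle(+1038): rpm ← 7362 +1038 = 8400
adjust_airspeed(+11.13): V ← 64.69 +11.13 = 75.82 m/s
final state: V = 75.82 m/s, rpm = 8400 → n = rpm/60 = 140.000000 rev/s
target J* = 0.5218; solve J* = V/(n·D) for n: n = V/(J*·D) = 75.82/(0.5218 × 1.724) = 84.283477 rev/s
rpm = 60·n = 5057.008624

rpm = 5057.01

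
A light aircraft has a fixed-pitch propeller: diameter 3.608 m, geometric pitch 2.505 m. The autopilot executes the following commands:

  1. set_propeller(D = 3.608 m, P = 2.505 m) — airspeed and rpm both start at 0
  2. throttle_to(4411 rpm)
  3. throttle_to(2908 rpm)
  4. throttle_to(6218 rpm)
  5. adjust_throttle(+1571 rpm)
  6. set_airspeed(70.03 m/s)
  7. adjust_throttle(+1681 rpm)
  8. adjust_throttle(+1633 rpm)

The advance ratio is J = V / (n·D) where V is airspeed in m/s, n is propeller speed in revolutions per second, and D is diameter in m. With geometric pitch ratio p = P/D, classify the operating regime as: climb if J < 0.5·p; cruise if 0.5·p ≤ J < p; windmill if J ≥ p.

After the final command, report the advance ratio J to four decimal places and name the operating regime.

set_propeller: D = 3.608 m, P = 2.505 m (p = P/D = 0.694290); state ← (V=0, rpm=0)
throttle_to(4411): rpm ← 4411
throttle_to(2908): rpm ← 2908
throttle_to(6218): rpm ← 6218
adjust_throttle(+1571): rpm ← 6218 +1571 = 7789
set_airspeed(70.03): V ← 70.03 m/s
adjust_throttle(+1681): rpm ← 7789 +1681 = 9470
adjust_throttle(+1633): rpm ← 9470 +1633 = 11103
final state: V = 70.03 m/s, rpm = 11103 → n = rpm/60 = 185.050000 rev/s
J = V / (n·D) = 70.03 / (185.050000 × 3.608) = 0.104889
regime bands: climb J<0.3471 | cruise [0.3471, 0.6943) | windmill J≥0.6943
J = 0.1049 → climb

J = 0.1049, regime = climb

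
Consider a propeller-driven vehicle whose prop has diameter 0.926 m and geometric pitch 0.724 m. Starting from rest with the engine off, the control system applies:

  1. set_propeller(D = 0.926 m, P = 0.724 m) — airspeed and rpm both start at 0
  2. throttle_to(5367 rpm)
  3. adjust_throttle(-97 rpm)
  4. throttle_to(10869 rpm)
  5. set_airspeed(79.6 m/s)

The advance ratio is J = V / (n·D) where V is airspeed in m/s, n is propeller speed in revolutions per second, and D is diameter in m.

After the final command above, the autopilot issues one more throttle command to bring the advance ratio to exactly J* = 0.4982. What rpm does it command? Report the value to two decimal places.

rpm = 10352.60

set_propeller: D = 0.926 m, P = 0.724 m (p = P/D = 0.781857); state ← (V=0, rpm=0)
throttle_to(5367): rpm ← 5367
adjust_throttle(-97): rpm ← 5367 -97 = 5270
throttle_to(10869): rpm ← 10869
set_airspeed(79.6): V ← 79.6 m/s
final state: V = 79.6 m/s, rpm = 10869 → n = rpm/60 = 181.150000 rev/s
target J* = 0.4982; solve J* = V/(n·D) for n: n = V/(J*·D) = 79.6/(0.4982 × 0.926) = 172.543402 rev/s
rpm = 60·n = 10352.604148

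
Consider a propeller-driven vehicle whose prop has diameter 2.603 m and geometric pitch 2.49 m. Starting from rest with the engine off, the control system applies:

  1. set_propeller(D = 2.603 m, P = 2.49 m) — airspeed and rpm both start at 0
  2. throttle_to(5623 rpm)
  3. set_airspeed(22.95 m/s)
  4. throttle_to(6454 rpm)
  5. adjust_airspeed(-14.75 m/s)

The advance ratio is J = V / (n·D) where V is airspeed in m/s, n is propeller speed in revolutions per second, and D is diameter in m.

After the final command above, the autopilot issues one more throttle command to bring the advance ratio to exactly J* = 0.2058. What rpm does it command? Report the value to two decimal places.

rpm = 918.43

set_propeller: D = 2.603 m, P = 2.49 m (p = P/D = 0.956589); state ← (V=0, rpm=0)
throttle_to(5623): rpm ← 5623
set_airspeed(22.95): V ← 22.95 m/s
throttle_to(6454): rpm ← 6454
adjust_airspeed(-14.75): V ← 22.95 -14.75 = 8.2 m/s
final state: V = 8.2 m/s, rpm = 6454 → n = rpm/60 = 107.566667 rev/s
target J* = 0.2058; solve J* = V/(n·D) for n: n = V/(J*·D) = 8.2/(0.2058 × 2.603) = 15.307149 rev/s
rpm = 60·n = 918.428949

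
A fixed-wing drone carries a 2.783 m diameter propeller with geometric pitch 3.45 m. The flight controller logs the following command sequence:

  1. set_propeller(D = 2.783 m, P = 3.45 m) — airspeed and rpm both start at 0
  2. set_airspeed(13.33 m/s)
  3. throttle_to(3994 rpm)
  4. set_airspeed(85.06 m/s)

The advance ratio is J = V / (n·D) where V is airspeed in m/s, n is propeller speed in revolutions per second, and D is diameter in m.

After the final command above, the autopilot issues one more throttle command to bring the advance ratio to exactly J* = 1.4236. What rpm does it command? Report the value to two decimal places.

rpm = 1288.18

set_propeller: D = 2.783 m, P = 3.45 m (p = P/D = 1.239669); state ← (V=0, rpm=0)
set_airspeed(13.33): V ← 13.33 m/s
throttle_to(3994): rpm ← 3994
set_airspeed(85.06): V ← 85.06 m/s
final state: V = 85.06 m/s, rpm = 3994 → n = rpm/60 = 66.566667 rev/s
target J* = 1.4236; solve J* = V/(n·D) for n: n = V/(J*·D) = 85.06/(1.4236 × 2.783) = 21.469612 rev/s
rpm = 60·n = 1288.176711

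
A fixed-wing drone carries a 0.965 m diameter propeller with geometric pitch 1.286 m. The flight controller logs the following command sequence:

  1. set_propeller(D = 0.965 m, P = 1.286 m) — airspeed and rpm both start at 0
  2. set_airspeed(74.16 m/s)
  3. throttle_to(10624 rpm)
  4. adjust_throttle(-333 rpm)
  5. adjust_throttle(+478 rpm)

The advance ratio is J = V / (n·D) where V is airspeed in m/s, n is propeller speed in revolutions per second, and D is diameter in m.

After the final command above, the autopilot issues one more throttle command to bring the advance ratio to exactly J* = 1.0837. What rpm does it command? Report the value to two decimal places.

rpm = 4254.85

set_propeller: D = 0.965 m, P = 1.286 m (p = P/D = 1.332642); state ← (V=0, rpm=0)
set_airspeed(74.16): V ← 74.16 m/s
throttle_to(10624): rpm ← 10624
adjust_throttle(-333): rpm ← 10624 -333 = 10291
adjust_throttle(+478): rpm ← 10291 +478 = 10769
final state: V = 74.16 m/s, rpm = 10769 → n = rpm/60 = 179.483333 rev/s
target J* = 1.0837; solve J* = V/(n·D) for n: n = V/(J*·D) = 74.16/(1.0837 × 0.965) = 70.914221 rev/s
rpm = 60·n = 4254.853240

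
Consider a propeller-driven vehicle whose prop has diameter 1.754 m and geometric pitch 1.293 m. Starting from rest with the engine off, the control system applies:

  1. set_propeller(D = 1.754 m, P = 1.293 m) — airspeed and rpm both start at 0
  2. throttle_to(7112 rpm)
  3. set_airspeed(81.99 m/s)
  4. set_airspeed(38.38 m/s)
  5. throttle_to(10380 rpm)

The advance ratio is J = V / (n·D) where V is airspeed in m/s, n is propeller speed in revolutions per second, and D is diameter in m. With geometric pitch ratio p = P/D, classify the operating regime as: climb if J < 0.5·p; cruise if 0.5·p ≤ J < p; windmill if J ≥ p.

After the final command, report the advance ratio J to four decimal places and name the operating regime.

J = 0.1265, regime = climb

set_propeller: D = 1.754 m, P = 1.293 m (p = P/D = 0.737172); state ← (V=0, rpm=0)
throttle_to(7112): rpm ← 7112
set_airspeed(81.99): V ← 81.99 m/s
set_airspeed(38.38): V ← 38.38 m/s
throttle_to(10380): rpm ← 10380
final state: V = 38.38 m/s, rpm = 10380 → n = rpm/60 = 173.000000 rev/s
J = V / (n·D) = 38.38 / (173.000000 × 1.754) = 0.126482
regime bands: climb J<0.3686 | cruise [0.3686, 0.7372) | windmill J≥0.7372
J = 0.1265 → climb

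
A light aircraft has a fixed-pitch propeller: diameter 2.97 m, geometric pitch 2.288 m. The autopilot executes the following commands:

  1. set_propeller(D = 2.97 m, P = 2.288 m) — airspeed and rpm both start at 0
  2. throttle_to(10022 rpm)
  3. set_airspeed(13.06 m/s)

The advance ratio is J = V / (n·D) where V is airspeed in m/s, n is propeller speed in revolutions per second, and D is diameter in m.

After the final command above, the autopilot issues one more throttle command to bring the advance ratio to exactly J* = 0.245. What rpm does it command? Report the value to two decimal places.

rpm = 1076.89

set_propeller: D = 2.97 m, P = 2.288 m (p = P/D = 0.770370); state ← (V=0, rpm=0)
throttle_to(10022): rpm ← 10022
set_airspeed(13.06): V ← 13.06 m/s
final state: V = 13.06 m/s, rpm = 10022 → n = rpm/60 = 167.033333 rev/s
target J* = 0.245; solve J* = V/(n·D) for n: n = V/(J*·D) = 13.06/(0.245 × 2.97) = 17.948189 rev/s
rpm = 60·n = 1076.891363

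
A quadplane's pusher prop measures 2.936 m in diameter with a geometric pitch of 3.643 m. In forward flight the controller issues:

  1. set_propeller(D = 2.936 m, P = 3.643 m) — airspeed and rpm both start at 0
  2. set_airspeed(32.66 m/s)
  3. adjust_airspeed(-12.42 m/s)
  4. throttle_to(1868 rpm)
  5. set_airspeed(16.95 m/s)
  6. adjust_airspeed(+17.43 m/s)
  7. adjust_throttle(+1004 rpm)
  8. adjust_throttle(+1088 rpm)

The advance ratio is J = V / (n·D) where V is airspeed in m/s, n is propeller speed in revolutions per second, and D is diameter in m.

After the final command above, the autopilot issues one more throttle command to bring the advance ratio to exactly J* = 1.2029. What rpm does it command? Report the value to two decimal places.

rpm = 584.08

set_propeller: D = 2.936 m, P = 3.643 m (p = P/D = 1.240804); state ← (V=0, rpm=0)
set_airspeed(32.66): V ← 32.66 m/s
adjust_airspeed(-12.42): V ← 32.66 -12.42 = 20.24 m/s
throttle_to(1868): rpm ← 1868
set_airspeed(16.95): V ← 16.95 m/s
adjust_airspeed(+17.43): V ← 16.95 +17.43 = 34.38 m/s
adjust_throttle(+1004): rpm ← 1868 +1004 = 2872
adjust_throttle(+1088): rpm ← 2872 +1088 = 3960
final state: V = 34.38 m/s, rpm = 3960 → n = rpm/60 = 66.000000 rev/s
target J* = 1.2029; solve J* = V/(n·D) for n: n = V/(J*·D) = 34.38/(1.2029 × 2.936) = 9.734649 rev/s
rpm = 60·n = 584.078939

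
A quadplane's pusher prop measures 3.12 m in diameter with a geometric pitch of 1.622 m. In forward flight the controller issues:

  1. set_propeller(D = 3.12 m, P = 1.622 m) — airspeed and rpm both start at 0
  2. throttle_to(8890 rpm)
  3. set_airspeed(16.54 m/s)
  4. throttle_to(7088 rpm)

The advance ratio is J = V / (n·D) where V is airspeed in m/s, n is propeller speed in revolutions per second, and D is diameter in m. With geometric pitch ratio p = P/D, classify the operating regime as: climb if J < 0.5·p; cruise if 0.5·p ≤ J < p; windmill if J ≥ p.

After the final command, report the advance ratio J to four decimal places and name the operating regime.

J = 0.0449, regime = climb

set_propeller: D = 3.12 m, P = 1.622 m (p = P/D = 0.519872); state ← (V=0, rpm=0)
throttle_to(8890): rpm ← 8890
set_airspeed(16.54): V ← 16.54 m/s
throttle_to(7088): rpm ← 7088
final state: V = 16.54 m/s, rpm = 7088 → n = rpm/60 = 118.133333 rev/s
J = V / (n·D) = 16.54 / (118.133333 × 3.12) = 0.044875
regime bands: climb J<0.2599 | cruise [0.2599, 0.5199) | windmill J≥0.5199
J = 0.0449 → climb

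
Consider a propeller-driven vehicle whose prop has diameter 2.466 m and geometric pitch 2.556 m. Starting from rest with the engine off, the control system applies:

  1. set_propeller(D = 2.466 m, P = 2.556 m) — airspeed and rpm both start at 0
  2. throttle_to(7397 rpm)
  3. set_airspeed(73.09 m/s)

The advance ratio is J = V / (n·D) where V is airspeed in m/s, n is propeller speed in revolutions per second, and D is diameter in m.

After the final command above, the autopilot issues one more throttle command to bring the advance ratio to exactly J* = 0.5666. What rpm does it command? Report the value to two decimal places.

set_propeller: D = 2.466 m, P = 2.556 m (p = P/D = 1.036496); state ← (V=0, rpm=0)
throttle_to(7397): rpm ← 7397
set_airspeed(73.09): V ← 73.09 m/s
final state: V = 73.09 m/s, rpm = 7397 → n = rpm/60 = 123.283333 rev/s
target J* = 0.5666; solve J* = V/(n·D) for n: n = V/(J*·D) = 73.09/(0.5666 × 2.466) = 52.310434 rev/s
rpm = 60·n = 3138.626013

rpm = 3138.63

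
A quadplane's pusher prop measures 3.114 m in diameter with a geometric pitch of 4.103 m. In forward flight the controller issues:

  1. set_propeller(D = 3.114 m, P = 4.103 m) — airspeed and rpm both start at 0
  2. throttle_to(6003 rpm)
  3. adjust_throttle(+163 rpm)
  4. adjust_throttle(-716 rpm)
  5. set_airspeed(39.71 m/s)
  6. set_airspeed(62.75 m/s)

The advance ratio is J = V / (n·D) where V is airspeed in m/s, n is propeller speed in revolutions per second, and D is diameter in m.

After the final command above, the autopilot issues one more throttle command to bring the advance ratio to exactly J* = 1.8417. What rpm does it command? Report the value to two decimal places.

set_propeller: D = 3.114 m, P = 4.103 m (p = P/D = 1.317598); state ← (V=0, rpm=0)
throttle_to(6003): rpm ← 6003
adjust_throttle(+163): rpm ← 6003 +163 = 6166
adjust_throttle(-716): rpm ← 6166 -716 = 5450
set_airspeed(39.71): V ← 39.71 m/s
set_airspeed(62.75): V ← 62.75 m/s
final state: V = 62.75 m/s, rpm = 5450 → n = rpm/60 = 90.833333 rev/s
target J* = 1.8417; solve J* = V/(n·D) for n: n = V/(J*·D) = 62.75/(1.8417 × 3.114) = 10.941484 rev/s
rpm = 60·n = 656.489046

rpm = 656.49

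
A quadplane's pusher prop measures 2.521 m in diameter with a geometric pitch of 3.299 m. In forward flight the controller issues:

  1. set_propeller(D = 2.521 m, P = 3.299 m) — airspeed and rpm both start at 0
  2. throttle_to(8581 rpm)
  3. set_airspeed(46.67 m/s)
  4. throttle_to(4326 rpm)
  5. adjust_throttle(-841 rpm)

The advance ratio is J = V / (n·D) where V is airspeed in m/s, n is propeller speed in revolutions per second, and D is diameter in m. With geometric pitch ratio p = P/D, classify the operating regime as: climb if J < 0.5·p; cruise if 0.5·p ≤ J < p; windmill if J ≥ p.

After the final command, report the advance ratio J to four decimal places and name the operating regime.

set_propeller: D = 2.521 m, P = 3.299 m (p = P/D = 1.308608); state ← (V=0, rpm=0)
throttle_to(8581): rpm ← 8581
set_airspeed(46.67): V ← 46.67 m/s
throttle_to(4326): rpm ← 4326
adjust_throttle(-841): rpm ← 4326 -841 = 3485
final state: V = 46.67 m/s, rpm = 3485 → n = rpm/60 = 58.083333 rev/s
J = V / (n·D) = 46.67 / (58.083333 × 2.521) = 0.318723
regime bands: climb J<0.6543 | cruise [0.6543, 1.3086) | windmill J≥1.3086
J = 0.3187 → climb

J = 0.3187, regime = climb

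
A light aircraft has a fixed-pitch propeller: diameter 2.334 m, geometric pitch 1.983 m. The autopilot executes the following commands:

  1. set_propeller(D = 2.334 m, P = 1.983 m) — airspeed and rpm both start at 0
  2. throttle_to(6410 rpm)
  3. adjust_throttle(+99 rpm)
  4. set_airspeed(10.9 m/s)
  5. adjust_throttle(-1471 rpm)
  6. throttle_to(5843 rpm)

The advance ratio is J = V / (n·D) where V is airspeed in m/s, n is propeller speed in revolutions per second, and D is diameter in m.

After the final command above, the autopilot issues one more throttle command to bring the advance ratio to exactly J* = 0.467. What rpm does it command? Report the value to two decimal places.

set_propeller: D = 2.334 m, P = 1.983 m (p = P/D = 0.849614); state ← (V=0, rpm=0)
throttle_to(6410): rpm ← 6410
adjust_throttle(+99): rpm ← 6410 +99 = 6509
set_airspeed(10.9): V ← 10.9 m/s
adjust_throttle(-1471): rpm ← 6509 -1471 = 5038
throttle_to(5843): rpm ← 5843
final state: V = 10.9 m/s, rpm = 5843 → n = rpm/60 = 97.383333 rev/s
target J* = 0.467; solve J* = V/(n·D) for n: n = V/(J*·D) = 10.9/(0.467 × 2.334) = 10.000202 rev/s
rpm = 60·n = 600.012110

rpm = 600.01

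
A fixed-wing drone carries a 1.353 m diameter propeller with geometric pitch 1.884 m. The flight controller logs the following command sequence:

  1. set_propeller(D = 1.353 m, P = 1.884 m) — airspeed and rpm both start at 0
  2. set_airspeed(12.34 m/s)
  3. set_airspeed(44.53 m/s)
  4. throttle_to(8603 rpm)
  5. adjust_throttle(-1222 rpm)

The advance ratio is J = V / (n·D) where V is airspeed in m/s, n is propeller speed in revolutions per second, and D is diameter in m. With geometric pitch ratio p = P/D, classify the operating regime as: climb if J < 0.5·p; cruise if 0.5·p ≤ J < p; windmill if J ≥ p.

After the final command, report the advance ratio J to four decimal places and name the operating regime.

J = 0.2675, regime = climb

set_propeller: D = 1.353 m, P = 1.884 m (p = P/D = 1.392461); state ← (V=0, rpm=0)
set_airspeed(12.34): V ← 12.34 m/s
set_airspeed(44.53): V ← 44.53 m/s
throttle_to(8603): rpm ← 8603
adjust_throttle(-1222): rpm ← 8603 -1222 = 7381
final state: V = 44.53 m/s, rpm = 7381 → n = rpm/60 = 123.016667 rev/s
J = V / (n·D) = 44.53 / (123.016667 × 1.353) = 0.267541
regime bands: climb J<0.6962 | cruise [0.6962, 1.3925) | windmill J≥1.3925
J = 0.2675 → climb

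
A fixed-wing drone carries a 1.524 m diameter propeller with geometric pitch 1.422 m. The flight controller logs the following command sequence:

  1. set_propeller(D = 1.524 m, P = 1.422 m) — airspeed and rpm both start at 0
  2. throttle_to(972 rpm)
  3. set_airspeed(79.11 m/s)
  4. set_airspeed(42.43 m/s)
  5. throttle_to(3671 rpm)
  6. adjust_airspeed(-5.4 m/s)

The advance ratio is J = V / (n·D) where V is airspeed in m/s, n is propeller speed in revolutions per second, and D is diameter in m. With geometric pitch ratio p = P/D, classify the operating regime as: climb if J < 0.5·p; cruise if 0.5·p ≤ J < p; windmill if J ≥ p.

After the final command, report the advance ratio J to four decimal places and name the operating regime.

set_propeller: D = 1.524 m, P = 1.422 m (p = P/D = 0.933071); state ← (V=0, rpm=0)
throttle_to(972): rpm ← 972
set_airspeed(79.11): V ← 79.11 m/s
set_airspeed(42.43): V ← 42.43 m/s
throttle_to(3671): rpm ← 3671
adjust_airspeed(-5.4): V ← 42.43 -5.4 = 37.03 m/s
final state: V = 37.03 m/s, rpm = 3671 → n = rpm/60 = 61.183333 rev/s
J = V / (n·D) = 37.03 / (61.183333 × 1.524) = 0.397133
regime bands: climb J<0.4665 | cruise [0.4665, 0.9331) | windmill J≥0.9331
J = 0.3971 → climb

J = 0.3971, regime = climb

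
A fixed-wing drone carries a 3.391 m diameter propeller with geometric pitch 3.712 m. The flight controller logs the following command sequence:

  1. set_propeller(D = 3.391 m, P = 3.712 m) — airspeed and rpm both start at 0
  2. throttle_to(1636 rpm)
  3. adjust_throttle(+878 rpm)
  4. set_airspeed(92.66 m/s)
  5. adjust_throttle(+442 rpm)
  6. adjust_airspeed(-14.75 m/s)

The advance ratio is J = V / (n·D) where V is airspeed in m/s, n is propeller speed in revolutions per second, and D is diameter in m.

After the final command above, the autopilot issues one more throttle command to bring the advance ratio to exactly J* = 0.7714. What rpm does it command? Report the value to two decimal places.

set_propeller: D = 3.391 m, P = 3.712 m (p = P/D = 1.094662); state ← (V=0, rpm=0)
throttle_to(1636): rpm ← 1636
adjust_throttle(+878): rpm ← 1636 +878 = 2514
set_airspeed(92.66): V ← 92.66 m/s
adjust_throttle(+442): rpm ← 2514 +442 = 2956
adjust_airspeed(-14.75): V ← 92.66 -14.75 = 77.91 m/s
final state: V = 77.91 m/s, rpm = 2956 → n = rpm/60 = 49.266667 rev/s
target J* = 0.7714; solve J* = V/(n·D) for n: n = V/(J*·D) = 77.91/(0.7714 × 3.391) = 29.784189 rev/s
rpm = 60·n = 1787.051344

rpm = 1787.05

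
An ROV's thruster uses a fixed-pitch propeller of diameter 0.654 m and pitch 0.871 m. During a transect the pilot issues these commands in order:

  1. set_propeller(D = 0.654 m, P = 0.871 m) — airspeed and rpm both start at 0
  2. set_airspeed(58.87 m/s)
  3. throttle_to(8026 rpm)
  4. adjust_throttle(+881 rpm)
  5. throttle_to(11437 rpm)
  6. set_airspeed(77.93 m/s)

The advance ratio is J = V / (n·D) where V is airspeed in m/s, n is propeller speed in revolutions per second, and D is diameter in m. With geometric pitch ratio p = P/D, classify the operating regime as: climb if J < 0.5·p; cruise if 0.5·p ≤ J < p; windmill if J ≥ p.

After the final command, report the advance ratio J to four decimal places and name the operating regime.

J = 0.6251, regime = climb

set_propeller: D = 0.654 m, P = 0.871 m (p = P/D = 1.331804); state ← (V=0, rpm=0)
set_airspeed(58.87): V ← 58.87 m/s
throttle_to(8026): rpm ← 8026
adjust_throttle(+881): rpm ← 8026 +881 = 8907
throttle_to(11437): rpm ← 11437
set_airspeed(77.93): V ← 77.93 m/s
final state: V = 77.93 m/s, rpm = 11437 → n = rpm/60 = 190.616667 rev/s
J = V / (n·D) = 77.93 / (190.616667 × 0.654) = 0.625124
regime bands: climb J<0.6659 | cruise [0.6659, 1.3318) | windmill J≥1.3318
J = 0.6251 → climb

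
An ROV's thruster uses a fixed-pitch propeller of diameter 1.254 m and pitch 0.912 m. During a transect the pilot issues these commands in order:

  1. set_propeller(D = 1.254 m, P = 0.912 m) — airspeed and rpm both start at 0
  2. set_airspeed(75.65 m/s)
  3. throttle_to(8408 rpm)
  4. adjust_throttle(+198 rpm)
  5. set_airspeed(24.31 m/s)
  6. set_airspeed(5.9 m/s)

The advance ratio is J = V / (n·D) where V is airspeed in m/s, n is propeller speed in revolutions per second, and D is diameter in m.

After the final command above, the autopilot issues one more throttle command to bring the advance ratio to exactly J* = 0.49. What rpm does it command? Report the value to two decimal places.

rpm = 576.12

set_propeller: D = 1.254 m, P = 0.912 m (p = P/D = 0.727273); state ← (V=0, rpm=0)
set_airspeed(75.65): V ← 75.65 m/s
throttle_to(8408): rpm ← 8408
adjust_throttle(+198): rpm ← 8408 +198 = 8606
set_airspeed(24.31): V ← 24.31 m/s
set_airspeed(5.9): V ← 5.9 m/s
final state: V = 5.9 m/s, rpm = 8606 → n = rpm/60 = 143.433333 rev/s
target J* = 0.49; solve J* = V/(n·D) for n: n = V/(J*·D) = 5.9/(0.49 × 1.254) = 9.601927 rev/s
rpm = 60·n = 576.115614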